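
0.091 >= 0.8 False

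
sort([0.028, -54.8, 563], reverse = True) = [563, 0.028, -54.8]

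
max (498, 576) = 576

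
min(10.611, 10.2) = 10.2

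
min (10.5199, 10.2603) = 10.2603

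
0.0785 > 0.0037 True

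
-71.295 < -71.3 False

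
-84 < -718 False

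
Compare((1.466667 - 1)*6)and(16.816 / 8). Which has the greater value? ((1.466667 - 1)*6)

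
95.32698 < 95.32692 False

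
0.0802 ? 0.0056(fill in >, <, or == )>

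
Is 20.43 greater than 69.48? No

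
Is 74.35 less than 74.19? No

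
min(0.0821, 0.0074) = 0.0074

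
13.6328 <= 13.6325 False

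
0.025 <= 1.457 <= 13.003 True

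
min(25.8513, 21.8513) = 21.8513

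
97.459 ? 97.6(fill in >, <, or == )<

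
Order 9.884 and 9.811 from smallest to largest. 9.811, 9.884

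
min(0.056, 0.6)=0.056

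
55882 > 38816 True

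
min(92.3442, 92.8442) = 92.3442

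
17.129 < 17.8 True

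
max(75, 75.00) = 75.00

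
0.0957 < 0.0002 False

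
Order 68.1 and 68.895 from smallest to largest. 68.1, 68.895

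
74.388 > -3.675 True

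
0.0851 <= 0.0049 False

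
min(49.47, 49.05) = 49.05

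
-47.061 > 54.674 False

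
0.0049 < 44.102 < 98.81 True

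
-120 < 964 True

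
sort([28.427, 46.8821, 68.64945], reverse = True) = [68.64945, 46.8821, 28.427]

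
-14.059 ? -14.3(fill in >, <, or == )>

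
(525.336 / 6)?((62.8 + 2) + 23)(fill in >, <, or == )<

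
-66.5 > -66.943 True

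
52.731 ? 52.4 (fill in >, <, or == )>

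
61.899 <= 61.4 False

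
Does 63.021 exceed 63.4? No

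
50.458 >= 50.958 False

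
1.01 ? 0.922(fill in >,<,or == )>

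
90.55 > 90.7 False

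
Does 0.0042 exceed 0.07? No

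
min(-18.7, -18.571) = -18.7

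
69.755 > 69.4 True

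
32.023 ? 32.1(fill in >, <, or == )<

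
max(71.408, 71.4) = 71.408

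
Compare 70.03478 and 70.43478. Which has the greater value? 70.43478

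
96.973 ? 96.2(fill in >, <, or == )>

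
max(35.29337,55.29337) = 55.29337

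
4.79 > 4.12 True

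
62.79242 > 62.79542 False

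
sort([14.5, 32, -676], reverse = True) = [32, 14.5, -676]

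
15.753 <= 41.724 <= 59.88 True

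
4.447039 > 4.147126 True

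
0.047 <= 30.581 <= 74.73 True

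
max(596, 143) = 596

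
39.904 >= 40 False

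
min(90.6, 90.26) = 90.26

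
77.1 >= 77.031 True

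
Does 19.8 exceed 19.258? Yes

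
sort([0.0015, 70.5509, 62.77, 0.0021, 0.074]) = [0.0015, 0.0021, 0.074, 62.77, 70.5509]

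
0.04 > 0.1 False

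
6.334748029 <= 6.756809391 True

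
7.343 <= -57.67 False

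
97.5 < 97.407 False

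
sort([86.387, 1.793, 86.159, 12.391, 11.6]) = [1.793, 11.6, 12.391, 86.159, 86.387]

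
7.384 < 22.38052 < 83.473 True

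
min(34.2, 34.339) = 34.2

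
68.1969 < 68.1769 False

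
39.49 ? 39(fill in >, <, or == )>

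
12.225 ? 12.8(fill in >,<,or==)<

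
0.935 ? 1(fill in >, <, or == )<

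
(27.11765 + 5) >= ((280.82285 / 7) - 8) True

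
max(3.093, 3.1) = 3.1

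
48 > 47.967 True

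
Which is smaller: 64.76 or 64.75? 64.75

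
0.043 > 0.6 False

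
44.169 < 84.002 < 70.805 False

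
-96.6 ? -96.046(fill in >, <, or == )<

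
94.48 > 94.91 False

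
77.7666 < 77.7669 True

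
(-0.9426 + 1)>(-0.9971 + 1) True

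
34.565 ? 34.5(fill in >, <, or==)>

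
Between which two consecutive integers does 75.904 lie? 75 and 76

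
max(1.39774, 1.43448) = 1.43448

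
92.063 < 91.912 False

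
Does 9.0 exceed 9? No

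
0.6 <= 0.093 False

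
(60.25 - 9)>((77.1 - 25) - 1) True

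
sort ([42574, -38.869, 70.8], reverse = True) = [42574, 70.8, -38.869]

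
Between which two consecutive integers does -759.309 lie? -760 and -759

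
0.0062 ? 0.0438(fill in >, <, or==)<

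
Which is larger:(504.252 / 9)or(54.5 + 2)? (54.5 + 2)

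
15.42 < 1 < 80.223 False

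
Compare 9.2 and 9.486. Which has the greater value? 9.486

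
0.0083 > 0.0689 False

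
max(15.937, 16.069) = 16.069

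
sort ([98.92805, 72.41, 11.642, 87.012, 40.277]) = [11.642, 40.277, 72.41, 87.012, 98.92805]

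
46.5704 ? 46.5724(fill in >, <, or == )<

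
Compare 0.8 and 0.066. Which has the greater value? 0.8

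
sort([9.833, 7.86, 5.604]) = [5.604, 7.86, 9.833]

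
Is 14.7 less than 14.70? No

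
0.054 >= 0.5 False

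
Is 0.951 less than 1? Yes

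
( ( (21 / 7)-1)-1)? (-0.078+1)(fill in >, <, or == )>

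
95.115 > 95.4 False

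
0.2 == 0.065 False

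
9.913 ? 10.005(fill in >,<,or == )<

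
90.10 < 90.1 False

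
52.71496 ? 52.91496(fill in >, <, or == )<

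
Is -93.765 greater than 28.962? No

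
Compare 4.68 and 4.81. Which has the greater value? 4.81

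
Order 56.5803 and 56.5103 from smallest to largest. 56.5103, 56.5803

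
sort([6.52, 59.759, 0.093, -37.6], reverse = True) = [59.759, 6.52, 0.093, -37.6]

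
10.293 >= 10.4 False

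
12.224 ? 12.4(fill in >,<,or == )<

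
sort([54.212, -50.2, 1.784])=[-50.2, 1.784, 54.212]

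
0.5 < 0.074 False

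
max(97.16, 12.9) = 97.16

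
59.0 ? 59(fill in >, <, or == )==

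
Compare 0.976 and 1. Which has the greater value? 1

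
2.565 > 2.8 False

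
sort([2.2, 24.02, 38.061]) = [2.2, 24.02, 38.061]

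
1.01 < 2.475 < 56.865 True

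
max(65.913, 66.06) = 66.06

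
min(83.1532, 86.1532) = 83.1532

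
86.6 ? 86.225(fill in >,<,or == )>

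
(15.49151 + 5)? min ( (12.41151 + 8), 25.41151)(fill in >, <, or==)>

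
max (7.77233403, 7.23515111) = 7.77233403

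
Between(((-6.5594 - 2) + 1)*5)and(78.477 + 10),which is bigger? (78.477 + 10)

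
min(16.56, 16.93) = 16.56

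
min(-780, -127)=-780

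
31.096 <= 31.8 True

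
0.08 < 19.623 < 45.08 True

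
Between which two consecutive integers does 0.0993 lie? 0 and 1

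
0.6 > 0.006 True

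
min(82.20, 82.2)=82.20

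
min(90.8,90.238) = 90.238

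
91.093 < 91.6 True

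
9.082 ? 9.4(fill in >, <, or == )<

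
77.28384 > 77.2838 True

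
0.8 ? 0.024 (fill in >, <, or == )>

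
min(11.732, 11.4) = 11.4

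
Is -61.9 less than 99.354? Yes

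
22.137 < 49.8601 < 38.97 False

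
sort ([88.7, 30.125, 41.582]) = [30.125, 41.582, 88.7]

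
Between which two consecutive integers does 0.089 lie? 0 and 1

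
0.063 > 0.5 False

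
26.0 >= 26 True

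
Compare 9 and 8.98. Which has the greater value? 9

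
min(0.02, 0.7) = 0.02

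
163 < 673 True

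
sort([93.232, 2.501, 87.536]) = [2.501, 87.536, 93.232]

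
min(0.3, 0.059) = 0.059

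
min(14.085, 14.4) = 14.085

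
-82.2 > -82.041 False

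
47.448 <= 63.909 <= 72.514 True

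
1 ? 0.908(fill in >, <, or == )>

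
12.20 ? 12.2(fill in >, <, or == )==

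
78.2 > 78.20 False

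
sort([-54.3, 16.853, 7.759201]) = [-54.3, 7.759201, 16.853]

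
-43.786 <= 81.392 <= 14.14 False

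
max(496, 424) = 496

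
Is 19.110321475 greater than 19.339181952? No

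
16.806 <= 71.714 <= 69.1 False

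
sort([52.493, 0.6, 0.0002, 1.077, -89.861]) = [-89.861, 0.0002, 0.6, 1.077, 52.493]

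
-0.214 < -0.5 False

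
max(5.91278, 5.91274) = 5.91278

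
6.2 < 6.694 True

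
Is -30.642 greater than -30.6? No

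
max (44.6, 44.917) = 44.917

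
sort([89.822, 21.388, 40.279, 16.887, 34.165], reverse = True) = [89.822, 40.279, 34.165, 21.388, 16.887]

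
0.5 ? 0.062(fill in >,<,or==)>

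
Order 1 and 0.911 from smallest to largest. 0.911, 1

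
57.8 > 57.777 True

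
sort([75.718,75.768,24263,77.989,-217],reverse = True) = [24263,77.989,75.768,75.718,-217]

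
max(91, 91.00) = 91.00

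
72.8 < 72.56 False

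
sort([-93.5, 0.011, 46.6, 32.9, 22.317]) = [-93.5, 0.011, 22.317, 32.9, 46.6]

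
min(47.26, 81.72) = 47.26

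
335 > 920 False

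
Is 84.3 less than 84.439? Yes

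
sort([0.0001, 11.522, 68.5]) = [0.0001, 11.522, 68.5]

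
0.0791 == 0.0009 False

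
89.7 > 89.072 True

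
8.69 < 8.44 False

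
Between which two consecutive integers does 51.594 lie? 51 and 52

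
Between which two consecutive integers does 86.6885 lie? 86 and 87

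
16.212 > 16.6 False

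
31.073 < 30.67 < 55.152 False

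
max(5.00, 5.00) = 5.00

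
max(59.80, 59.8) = 59.8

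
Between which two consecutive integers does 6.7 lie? 6 and 7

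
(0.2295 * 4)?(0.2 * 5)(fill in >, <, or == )<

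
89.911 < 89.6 False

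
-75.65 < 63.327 True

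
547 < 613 True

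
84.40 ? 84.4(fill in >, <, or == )==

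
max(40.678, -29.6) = 40.678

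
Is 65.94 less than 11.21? No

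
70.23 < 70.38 True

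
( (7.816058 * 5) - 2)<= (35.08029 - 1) False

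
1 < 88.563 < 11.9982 False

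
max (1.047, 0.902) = 1.047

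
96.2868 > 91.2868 True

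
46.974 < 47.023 True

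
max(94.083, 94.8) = 94.8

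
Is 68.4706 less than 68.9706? Yes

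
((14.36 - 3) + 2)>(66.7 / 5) True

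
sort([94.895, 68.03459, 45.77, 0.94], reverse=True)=[94.895, 68.03459, 45.77, 0.94]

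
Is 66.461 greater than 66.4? Yes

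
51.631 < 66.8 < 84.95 True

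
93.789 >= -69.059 True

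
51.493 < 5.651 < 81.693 False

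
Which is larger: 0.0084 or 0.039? 0.039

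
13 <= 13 True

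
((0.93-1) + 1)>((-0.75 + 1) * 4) False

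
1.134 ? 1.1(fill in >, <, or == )>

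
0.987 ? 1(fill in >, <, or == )<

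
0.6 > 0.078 True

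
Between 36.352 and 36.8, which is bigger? 36.8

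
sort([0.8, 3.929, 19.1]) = [0.8, 3.929, 19.1]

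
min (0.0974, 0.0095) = 0.0095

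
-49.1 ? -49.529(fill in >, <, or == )>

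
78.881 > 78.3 True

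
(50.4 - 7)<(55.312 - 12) False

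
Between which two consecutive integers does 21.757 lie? 21 and 22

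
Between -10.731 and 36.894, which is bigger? 36.894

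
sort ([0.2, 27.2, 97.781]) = [0.2, 27.2, 97.781]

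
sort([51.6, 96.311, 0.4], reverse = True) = [96.311, 51.6, 0.4]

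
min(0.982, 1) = 0.982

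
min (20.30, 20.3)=20.30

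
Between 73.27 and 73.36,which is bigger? 73.36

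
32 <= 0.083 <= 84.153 False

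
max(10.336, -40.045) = 10.336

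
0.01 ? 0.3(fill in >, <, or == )<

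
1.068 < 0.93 False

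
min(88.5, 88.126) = 88.126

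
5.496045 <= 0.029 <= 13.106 False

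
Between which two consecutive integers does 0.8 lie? 0 and 1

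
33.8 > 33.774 True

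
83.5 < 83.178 False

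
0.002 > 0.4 False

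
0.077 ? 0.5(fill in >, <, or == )<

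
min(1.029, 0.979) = 0.979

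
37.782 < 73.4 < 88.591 True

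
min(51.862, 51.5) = 51.5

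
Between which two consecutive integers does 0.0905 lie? 0 and 1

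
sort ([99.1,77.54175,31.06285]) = [31.06285,77.54175,99.1]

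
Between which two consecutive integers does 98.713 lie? 98 and 99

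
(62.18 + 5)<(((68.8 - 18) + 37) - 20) True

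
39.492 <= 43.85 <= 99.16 True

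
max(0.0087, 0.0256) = 0.0256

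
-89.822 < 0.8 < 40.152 True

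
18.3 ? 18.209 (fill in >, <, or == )>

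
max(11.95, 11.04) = 11.95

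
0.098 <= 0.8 True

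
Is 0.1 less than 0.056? No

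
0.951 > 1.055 False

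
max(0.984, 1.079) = 1.079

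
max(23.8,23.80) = 23.80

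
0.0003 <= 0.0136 True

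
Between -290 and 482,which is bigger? 482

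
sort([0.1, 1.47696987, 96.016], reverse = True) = [96.016, 1.47696987, 0.1]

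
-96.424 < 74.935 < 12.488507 False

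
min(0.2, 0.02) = 0.02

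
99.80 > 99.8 False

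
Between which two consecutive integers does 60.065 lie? 60 and 61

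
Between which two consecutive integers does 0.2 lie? 0 and 1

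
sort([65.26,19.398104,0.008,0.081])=[0.008,0.081,19.398104,65.26]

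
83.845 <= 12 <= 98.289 False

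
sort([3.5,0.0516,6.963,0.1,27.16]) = [0.0516,0.1,3.5,6.963,27.16]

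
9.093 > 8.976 True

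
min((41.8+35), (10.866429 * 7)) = 76.065003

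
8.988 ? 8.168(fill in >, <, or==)>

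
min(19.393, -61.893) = -61.893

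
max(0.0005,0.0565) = 0.0565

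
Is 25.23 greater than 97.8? No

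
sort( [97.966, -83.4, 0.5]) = [-83.4, 0.5, 97.966]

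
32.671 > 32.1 True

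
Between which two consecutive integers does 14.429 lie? 14 and 15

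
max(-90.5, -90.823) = -90.5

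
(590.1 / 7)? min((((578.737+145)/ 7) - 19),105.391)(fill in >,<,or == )<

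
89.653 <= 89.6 False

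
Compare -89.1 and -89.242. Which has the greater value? -89.1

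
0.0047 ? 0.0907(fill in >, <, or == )<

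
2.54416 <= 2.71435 True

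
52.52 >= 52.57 False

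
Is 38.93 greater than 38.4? Yes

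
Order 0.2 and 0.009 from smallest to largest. 0.009, 0.2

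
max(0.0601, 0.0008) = 0.0601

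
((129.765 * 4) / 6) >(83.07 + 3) True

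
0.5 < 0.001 False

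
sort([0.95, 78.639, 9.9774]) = [0.95, 9.9774, 78.639]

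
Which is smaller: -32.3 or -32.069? -32.3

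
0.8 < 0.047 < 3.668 False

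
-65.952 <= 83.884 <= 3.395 False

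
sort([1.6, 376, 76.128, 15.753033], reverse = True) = [376, 76.128, 15.753033, 1.6]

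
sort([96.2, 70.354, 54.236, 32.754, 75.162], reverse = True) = [96.2, 75.162, 70.354, 54.236, 32.754]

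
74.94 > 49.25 True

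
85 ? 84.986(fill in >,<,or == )>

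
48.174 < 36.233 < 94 False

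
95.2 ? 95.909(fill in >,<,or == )<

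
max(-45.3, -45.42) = -45.3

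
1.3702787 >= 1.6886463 False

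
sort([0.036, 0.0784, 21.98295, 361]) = [0.036, 0.0784, 21.98295, 361]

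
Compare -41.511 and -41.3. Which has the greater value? -41.3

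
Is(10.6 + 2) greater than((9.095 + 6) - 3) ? Yes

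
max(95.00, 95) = 95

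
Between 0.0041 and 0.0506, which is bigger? 0.0506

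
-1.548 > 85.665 False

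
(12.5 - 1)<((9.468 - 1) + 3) False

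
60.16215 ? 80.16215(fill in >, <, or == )<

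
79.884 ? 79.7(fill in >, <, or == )>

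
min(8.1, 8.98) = 8.1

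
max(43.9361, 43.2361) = 43.9361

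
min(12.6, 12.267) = 12.267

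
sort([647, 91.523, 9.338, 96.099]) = [9.338, 91.523, 96.099, 647]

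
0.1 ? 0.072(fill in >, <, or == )>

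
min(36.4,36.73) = 36.4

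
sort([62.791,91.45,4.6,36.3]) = [4.6,36.3,62.791,91.45]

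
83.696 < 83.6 False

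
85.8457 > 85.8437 True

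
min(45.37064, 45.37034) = 45.37034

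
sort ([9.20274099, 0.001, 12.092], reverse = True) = [12.092, 9.20274099, 0.001]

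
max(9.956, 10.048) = 10.048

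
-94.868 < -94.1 True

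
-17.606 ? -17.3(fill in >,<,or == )<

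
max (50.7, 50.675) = 50.7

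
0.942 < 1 True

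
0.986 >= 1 False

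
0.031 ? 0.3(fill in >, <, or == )<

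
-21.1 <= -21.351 False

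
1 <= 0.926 False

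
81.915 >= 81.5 True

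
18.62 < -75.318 False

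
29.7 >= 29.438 True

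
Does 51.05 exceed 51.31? No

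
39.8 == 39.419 False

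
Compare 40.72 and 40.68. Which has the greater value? 40.72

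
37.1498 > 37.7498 False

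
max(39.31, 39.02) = 39.31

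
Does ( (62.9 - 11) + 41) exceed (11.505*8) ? Yes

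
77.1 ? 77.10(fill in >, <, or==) ==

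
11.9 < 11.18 False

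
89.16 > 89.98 False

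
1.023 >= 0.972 True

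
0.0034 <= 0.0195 True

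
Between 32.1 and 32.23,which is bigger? 32.23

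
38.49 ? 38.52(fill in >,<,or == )<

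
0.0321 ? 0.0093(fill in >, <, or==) >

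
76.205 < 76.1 False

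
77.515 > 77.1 True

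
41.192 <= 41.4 True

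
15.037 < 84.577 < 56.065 False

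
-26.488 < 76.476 True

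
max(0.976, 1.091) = 1.091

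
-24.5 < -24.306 True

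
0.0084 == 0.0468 False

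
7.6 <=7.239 False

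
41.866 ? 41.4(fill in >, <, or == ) >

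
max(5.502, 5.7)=5.7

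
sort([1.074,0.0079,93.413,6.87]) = [0.0079,1.074,6.87,93.413]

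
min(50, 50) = 50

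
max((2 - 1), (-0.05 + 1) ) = 1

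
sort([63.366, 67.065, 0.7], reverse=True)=[67.065, 63.366, 0.7]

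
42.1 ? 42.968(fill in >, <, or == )<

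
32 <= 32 True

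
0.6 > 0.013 True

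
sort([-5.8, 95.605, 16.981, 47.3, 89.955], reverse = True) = [95.605, 89.955, 47.3, 16.981, -5.8]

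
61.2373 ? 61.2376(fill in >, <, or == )<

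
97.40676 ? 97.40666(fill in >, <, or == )>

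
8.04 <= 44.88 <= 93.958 True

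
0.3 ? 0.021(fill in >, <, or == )>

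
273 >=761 False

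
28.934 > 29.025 False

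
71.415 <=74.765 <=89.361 True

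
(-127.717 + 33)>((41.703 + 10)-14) False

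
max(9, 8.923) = 9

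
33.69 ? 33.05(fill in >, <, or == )>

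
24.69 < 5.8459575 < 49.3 False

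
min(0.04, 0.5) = 0.04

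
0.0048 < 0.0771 True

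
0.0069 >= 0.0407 False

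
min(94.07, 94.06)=94.06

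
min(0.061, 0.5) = 0.061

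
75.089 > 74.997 True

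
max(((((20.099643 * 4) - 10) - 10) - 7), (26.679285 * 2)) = 53.398572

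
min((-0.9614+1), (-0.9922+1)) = 0.0078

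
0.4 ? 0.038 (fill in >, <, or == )>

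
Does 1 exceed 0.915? Yes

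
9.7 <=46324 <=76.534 False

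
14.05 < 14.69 True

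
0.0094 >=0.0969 False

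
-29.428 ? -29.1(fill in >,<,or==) <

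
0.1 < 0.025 False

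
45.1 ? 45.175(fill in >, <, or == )<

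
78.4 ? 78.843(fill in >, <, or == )<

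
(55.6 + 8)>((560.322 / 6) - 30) True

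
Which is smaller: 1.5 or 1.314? 1.314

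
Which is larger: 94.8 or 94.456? 94.8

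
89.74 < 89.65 False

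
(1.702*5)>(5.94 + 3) False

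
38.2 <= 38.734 True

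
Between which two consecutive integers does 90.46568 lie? 90 and 91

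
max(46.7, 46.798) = 46.798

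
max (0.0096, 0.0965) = 0.0965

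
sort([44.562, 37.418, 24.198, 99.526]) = [24.198, 37.418, 44.562, 99.526]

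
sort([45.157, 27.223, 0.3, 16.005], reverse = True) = [45.157, 27.223, 16.005, 0.3]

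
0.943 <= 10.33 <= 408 True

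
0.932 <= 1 True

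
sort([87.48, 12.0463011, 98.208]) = [12.0463011, 87.48, 98.208]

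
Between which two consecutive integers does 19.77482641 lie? 19 and 20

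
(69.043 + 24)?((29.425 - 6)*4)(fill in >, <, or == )<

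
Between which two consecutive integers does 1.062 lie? 1 and 2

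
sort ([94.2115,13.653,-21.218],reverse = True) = [94.2115,13.653,-21.218]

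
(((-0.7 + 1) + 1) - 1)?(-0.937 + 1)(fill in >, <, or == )>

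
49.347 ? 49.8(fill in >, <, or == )<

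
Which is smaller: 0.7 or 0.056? 0.056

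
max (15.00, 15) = 15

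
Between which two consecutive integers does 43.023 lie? 43 and 44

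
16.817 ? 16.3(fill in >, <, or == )>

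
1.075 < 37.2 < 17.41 False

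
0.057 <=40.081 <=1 False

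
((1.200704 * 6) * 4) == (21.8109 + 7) False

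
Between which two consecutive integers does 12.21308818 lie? 12 and 13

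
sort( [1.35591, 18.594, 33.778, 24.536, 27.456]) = [1.35591, 18.594, 24.536, 27.456, 33.778]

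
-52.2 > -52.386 True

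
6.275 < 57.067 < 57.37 True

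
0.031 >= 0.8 False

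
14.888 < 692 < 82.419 False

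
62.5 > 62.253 True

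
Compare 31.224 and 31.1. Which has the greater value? 31.224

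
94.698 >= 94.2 True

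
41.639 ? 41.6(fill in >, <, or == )>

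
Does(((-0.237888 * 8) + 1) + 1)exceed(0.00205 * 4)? Yes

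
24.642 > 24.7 False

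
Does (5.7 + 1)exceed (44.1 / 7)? Yes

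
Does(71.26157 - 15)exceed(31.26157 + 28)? No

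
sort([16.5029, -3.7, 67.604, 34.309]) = [-3.7, 16.5029, 34.309, 67.604]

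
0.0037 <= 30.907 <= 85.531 True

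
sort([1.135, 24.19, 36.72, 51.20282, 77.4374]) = [1.135, 24.19, 36.72, 51.20282, 77.4374]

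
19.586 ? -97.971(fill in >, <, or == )>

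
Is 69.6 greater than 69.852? No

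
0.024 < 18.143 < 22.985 True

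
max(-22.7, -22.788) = -22.7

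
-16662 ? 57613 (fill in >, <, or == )<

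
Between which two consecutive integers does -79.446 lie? -80 and -79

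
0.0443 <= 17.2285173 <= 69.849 True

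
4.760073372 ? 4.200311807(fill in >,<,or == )>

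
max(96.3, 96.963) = 96.963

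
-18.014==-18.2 False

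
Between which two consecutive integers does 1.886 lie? 1 and 2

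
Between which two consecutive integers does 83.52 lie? 83 and 84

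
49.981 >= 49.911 True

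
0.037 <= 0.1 True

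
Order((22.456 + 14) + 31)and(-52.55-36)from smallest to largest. (-52.55-36), ((22.456 + 14) + 31)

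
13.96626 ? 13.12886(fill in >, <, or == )>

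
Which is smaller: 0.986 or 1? 0.986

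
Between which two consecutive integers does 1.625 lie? 1 and 2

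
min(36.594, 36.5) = 36.5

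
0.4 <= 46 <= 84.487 True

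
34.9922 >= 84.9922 False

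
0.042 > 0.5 False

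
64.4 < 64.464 True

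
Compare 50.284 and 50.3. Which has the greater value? 50.3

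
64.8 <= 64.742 False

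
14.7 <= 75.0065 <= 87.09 True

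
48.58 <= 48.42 False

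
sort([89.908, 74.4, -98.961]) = [-98.961, 74.4, 89.908]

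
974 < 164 False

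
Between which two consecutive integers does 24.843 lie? 24 and 25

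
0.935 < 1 True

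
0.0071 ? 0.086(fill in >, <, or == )<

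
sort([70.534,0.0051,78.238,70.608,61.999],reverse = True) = [78.238,70.608,70.534,61.999,0.0051]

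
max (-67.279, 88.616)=88.616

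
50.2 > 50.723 False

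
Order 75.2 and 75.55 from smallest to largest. 75.2, 75.55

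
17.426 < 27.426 True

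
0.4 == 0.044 False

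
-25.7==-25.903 False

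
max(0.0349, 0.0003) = 0.0349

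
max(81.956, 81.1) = 81.956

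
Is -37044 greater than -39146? Yes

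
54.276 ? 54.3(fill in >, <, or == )<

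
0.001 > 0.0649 False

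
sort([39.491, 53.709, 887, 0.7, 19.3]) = [0.7, 19.3, 39.491, 53.709, 887]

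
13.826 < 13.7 False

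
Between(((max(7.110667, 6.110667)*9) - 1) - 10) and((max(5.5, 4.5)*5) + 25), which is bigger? (((max(7.110667, 6.110667)*9) - 1) - 10)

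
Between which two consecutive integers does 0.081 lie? 0 and 1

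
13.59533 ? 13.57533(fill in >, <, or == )>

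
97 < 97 False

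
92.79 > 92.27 True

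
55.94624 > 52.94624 True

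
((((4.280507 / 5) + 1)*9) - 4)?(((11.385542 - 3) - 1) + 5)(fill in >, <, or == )>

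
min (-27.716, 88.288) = -27.716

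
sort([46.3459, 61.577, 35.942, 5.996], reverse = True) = [61.577, 46.3459, 35.942, 5.996]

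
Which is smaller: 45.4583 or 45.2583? 45.2583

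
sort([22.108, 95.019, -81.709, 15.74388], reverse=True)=[95.019, 22.108, 15.74388, -81.709]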